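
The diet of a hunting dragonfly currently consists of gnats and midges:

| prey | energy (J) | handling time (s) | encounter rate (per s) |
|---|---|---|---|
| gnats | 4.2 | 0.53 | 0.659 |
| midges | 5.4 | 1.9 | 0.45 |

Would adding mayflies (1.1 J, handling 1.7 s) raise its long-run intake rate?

No

On gnats and midges alone, R = ΣλE/(1+Σλh) = 5.198/2.204 = 2.358 J/s.
Profitability of mayflies: 1.1/1.7 = 0.6471 J/s.
0.6471 < 2.358, so adding mayflies would lower the average — exclude it.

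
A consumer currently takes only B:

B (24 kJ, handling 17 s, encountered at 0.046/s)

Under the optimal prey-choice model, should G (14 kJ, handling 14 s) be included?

Intake rate on the current diet: R = (0.046×24) / (1 + 0.046×17) = 1.104/1.782 = 0.6195 kJ/s.
Profitability of G: 14/14 = 1 kJ/s.
Since 1 > R, including G increases the long-run rate.

Yes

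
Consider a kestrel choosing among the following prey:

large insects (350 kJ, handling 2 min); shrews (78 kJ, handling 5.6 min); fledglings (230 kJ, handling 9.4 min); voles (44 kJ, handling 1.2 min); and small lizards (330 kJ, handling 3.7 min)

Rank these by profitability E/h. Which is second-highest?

small lizards

Profitability E/h (kJ/min): large insects = 350/2 = 175, shrews = 78/5.6 = 13.9, fledglings = 230/9.4 = 24.5, voles = 44/1.2 = 36.7, small lizards = 330/3.7 = 89.2.
Ranked: large insects > small lizards > voles > fledglings > shrews.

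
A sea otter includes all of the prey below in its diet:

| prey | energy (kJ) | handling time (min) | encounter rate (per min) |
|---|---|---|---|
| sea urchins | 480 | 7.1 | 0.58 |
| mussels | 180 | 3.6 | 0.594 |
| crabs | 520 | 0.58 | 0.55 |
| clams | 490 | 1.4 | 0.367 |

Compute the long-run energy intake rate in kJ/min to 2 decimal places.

Energy encountered per unit search time: 0.58×480 + 0.594×180 + 0.55×520 + 0.367×490 = 851.1 kJ/min.
Handling time per unit search time: 0.58×7.1 + 0.594×3.6 + 0.55×0.58 + 0.367×1.4 = 7.089.
Rate = 851.1/(1 + 7.089) = 105.2 kJ/min.

105.22 kJ/min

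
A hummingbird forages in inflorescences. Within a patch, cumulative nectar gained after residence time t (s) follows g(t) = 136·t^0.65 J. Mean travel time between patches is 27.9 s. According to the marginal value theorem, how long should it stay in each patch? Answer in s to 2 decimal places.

Optimal t* satisfies g'(t*) = g(t*)/(T + t*).
g'(t) = 0.65·136·t^-0.35. Setting 0.65·136·t^-0.35 = 136·t^0.65/(27.9+t) gives 0.65(27.9+t) = t, so 0.35·t = 0.65×27.9.
t* = 0.65×27.9/0.35 = 51.81 s.

51.81 s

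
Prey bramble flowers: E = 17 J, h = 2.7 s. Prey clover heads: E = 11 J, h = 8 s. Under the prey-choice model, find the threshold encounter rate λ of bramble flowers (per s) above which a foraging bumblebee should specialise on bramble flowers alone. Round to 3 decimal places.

0.103 per s

Drop clover heads once their profitability E₂/h₂ falls below the rate achievable on bramble flowers alone: E₂/h₂ = λE₁/(1 + λh₁).
Solve for λ: λE₁h₂ = E₂(1 + λh₁) → λ(E₁h₂ − E₂h₁) = E₂ → λ = E₂/(E₁h₂ − E₂h₁).
λ = 11/(17×8 − 11×2.7) = 11/106.3 = 0.1035 per s.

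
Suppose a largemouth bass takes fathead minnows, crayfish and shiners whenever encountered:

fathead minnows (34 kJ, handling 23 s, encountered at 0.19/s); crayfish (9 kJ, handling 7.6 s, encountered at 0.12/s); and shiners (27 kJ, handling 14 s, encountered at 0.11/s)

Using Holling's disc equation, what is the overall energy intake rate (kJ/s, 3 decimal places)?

1.344 kJ/s

Energy encountered per unit search time: 0.19×34 + 0.12×9 + 0.11×27 = 10.51 kJ/s.
Handling time per unit search time: 0.19×23 + 0.12×7.6 + 0.11×14 = 6.822.
Rate = 10.51/(1 + 6.822) = 1.344 kJ/s.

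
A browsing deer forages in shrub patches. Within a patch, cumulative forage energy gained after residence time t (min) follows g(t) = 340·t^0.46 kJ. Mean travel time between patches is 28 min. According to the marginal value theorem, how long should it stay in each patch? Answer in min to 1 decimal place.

23.9 min

By the marginal value theorem, leave when the instantaneous gain rate g'(t) equals the habitat-wide average g(t)/(T + t).
g'(t) = 0.46·340·t^-0.54. Setting 0.46·340·t^-0.54 = 340·t^0.46/(28+t) gives 0.46(28+t) = t, so 0.54·t = 0.46×28.
t* = 0.46×28/0.54 = 23.85 min.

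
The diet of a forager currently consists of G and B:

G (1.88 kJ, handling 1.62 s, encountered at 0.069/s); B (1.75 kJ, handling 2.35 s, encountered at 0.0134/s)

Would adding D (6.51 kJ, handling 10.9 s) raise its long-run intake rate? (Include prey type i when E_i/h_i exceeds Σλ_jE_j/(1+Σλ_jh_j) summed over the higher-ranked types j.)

On G and B alone, R = ΣλE/(1+Σλh) = 0.1532/1.143 = 0.134 kJ/s.
D: E/h = 6.51/10.9 = 0.5972 kJ/s.
Since 0.5972 > R, including D increases the long-run rate.

Yes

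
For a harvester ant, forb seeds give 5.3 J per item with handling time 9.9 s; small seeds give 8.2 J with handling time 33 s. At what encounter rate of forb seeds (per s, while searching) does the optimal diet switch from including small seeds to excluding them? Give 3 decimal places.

The zero-one rule: include small seeds iff E₂/h₂ > λE₁/(1+λh₁). Equality gives the switch point.
λE₁h₂ = E₂ + λE₂h₁ ⇒ λ = E₂/(E₁h₂ − E₂h₁) = 8.2/(174.9 − 81.18) = 0.08749 per s.

0.087 per s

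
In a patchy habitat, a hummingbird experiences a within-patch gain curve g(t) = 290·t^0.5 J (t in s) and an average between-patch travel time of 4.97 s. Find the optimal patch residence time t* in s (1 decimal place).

5.0 s

By the marginal value theorem, leave when the instantaneous gain rate g'(t) equals the habitat-wide average g(t)/(T + t).
g'(t) = 0.5·290·t^-0.5. Setting 0.5·290·t^-0.5 = 290·t^0.5/(4.97+t) gives 0.5(4.97+t) = t, so 0.50·t = 0.5×4.97.
t* = 0.5×4.97/0.50 = 4.97 s.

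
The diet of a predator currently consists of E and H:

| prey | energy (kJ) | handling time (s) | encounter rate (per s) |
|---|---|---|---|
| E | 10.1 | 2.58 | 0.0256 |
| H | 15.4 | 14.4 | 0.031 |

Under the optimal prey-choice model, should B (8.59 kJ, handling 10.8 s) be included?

On E and H alone, R = ΣλE/(1+Σλh) = 0.736/1.512 = 0.4866 kJ/s.
B: E/h = 8.59/10.8 = 0.7954 kJ/s.
0.7954 > 0.4866, so adding B raises the average — include it.

Yes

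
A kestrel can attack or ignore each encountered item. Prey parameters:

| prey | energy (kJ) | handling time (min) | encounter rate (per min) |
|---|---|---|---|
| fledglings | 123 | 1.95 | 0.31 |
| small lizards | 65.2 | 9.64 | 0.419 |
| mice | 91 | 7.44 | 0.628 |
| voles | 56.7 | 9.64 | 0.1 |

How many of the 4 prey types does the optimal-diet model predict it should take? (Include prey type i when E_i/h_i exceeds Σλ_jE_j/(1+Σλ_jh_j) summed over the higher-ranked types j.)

E/h in descending order: fledglings 63.1, mice 12.2, small lizards 6.76, voles 5.88 kJ/min. The optimal diet is the largest prefix of this list for which every included type satisfies E_i/h_i > R on the types above it.
Rate on top 1: 23.76. mice: 12.2 < 23.76 → exclude; stop.
Optimal diet: fledglings — 1 of 4 types.

1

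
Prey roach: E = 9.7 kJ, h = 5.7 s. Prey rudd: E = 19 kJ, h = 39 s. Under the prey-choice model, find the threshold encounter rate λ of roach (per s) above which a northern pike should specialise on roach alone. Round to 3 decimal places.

0.070 per s

Drop rudd once their profitability E₂/h₂ falls below the rate achievable on roach alone: E₂/h₂ = λE₁/(1 + λh₁).
Solve for λ: λE₁h₂ = E₂(1 + λh₁) → λ(E₁h₂ − E₂h₁) = E₂ → λ = E₂/(E₁h₂ − E₂h₁).
λ = 19/(9.7×39 − 19×5.7) = 19/270 = 0.07037 per s.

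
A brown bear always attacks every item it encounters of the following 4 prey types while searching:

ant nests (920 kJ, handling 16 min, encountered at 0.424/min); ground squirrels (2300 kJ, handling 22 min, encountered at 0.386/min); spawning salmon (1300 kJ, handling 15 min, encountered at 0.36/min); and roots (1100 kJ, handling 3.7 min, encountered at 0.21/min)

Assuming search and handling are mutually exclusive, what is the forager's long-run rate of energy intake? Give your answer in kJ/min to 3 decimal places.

R = Σλ_iE_i / (1 + Σλ_ih_i)
Numerator: 0.424×920 + 0.386×2300 + 0.36×1300 + 0.21×1100 = 1977
Denominator: 1 + 0.424×16 + 0.386×22 + 0.36×15 + 0.21×3.7 = 22.45
R = 1977/22.45 = 88.05 kJ/min

88.045 kJ/min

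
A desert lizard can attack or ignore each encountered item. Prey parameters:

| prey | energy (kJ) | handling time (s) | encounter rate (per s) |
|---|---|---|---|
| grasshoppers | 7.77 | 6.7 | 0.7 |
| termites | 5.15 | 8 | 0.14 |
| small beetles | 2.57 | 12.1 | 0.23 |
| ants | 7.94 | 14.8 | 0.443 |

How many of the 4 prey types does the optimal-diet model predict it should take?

1

E/h in descending order: grasshoppers 1.16, termites 0.644, ants 0.536, small beetles 0.212 kJ/s. The optimal diet is the largest prefix of this list for which every included type satisfies E_i/h_i > R on the types above it.
Rate on top 1: 0.9559. termites: 0.644 < 0.9559 → exclude; stop.
Optimal diet: grasshoppers — 1 of 4 types.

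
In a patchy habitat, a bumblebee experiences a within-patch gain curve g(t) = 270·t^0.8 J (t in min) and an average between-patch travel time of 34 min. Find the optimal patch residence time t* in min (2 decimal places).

Optimal t* satisfies g'(t*) = g(t*)/(T + t*).
g'(t) = 0.8·270·t^-0.2. Setting 0.8·270·t^-0.2 = 270·t^0.8/(34+t) gives 0.8(34+t) = t, so 0.20·t = 0.8×34.
t* = 0.8×34/0.20 = 136 min.

136.00 min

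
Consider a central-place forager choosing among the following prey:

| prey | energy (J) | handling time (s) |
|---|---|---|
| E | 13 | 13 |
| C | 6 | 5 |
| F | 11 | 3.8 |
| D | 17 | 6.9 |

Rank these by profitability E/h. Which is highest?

Profitability E/h (J/s): E = 13/13 = 1, C = 6/5 = 1.2, F = 11/3.8 = 2.89, D = 17/6.9 = 2.46.
Ranked: F > D > C > E.

F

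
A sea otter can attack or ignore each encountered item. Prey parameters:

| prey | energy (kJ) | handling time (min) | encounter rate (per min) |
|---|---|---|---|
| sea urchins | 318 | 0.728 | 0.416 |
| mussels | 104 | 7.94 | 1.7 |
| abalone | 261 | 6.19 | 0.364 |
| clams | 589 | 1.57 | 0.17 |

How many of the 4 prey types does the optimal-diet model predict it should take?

2

Profitabilities (E/h, kJ/min): sea urchins 437, clams 375, abalone 42.2, mussels 13.1. Add prey in this order while the next type's profitability exceeds the intake rate on those already taken.
Rate on top 1: 101.5. clams: 375 > 101.5 → include.
Rate on top 2: 148.1. abalone: 42.2 < 148.1 → exclude; stop.
Optimal diet: sea urchins, clams — 2 of 4 types.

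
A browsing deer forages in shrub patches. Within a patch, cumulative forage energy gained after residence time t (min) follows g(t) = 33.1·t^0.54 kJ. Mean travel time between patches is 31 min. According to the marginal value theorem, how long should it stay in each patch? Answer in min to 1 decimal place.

36.4 min

Optimal t* satisfies g'(t*) = g(t*)/(T + t*).
g'(t) = 0.54·33.1·t^-0.46. Setting 0.54·33.1·t^-0.46 = 33.1·t^0.54/(31+t) gives 0.54(31+t) = t, so 0.46·t = 0.54×31.
t* = 0.54×31/0.46 = 36.39 min.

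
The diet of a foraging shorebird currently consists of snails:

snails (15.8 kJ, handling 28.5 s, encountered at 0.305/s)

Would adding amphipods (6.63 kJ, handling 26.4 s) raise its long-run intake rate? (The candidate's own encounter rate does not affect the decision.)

Intake rate on the current diet: R = (0.305×15.8) / (1 + 0.305×28.5) = 4.819/9.692 = 0.4972 kJ/s.
amphipods: E/h = 6.63/26.4 = 0.2511 kJ/s.
Since 0.2511 < R, time spent handling amphipods is better spent searching.

No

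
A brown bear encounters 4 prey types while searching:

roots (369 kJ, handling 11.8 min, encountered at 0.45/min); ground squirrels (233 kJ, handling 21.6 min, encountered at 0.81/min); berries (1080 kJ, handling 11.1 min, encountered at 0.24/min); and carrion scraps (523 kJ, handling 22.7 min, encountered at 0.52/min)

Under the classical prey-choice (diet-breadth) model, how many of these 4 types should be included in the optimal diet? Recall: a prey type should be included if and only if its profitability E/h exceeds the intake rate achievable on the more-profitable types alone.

1

Profitabilities (E/h, kJ/min): berries 97.3, roots 31.3, carrion scraps 23, ground squirrels 10.8. Add prey in this order while the next type's profitability exceeds the intake rate on those already taken.
Rate on top 1: 70.74. roots: 31.3 < 70.74 → exclude; stop.
Optimal diet: berries — 1 of 4 types.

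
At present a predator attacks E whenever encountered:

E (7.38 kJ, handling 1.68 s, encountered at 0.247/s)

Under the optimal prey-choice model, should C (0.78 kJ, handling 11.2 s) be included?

No

Current rate: (0.247×7.38)/(1 + 0.247×1.68) = 1.288 kJ/s.
Profitability of C: 0.78/11.2 = 0.06964 kJ/s.
Since 0.06964 < R, time spent handling C is better spent searching.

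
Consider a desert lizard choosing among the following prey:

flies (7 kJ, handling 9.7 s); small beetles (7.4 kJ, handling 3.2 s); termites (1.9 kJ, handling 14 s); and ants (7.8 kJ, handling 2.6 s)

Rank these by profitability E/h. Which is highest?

ants

Profitability E/h (kJ/s): flies = 7/9.7 = 0.722, small beetles = 7.4/3.2 = 2.31, termites = 1.9/14 = 0.136, ants = 7.8/2.6 = 3.
Ranked: ants > small beetles > flies > termites.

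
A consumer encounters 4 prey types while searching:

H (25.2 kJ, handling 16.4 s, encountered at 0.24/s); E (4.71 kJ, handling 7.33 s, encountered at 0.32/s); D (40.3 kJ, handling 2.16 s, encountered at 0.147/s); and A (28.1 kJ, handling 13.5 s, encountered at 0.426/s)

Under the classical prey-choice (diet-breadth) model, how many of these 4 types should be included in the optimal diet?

Rank by E/h (kJ/s): D 18.7, A 2.08, H 1.54, E 0.643. Include each in turn until the next type's E/h falls below the running intake rate.
Rate on top 1: 4.496. A: 2.08 < 4.496 → exclude; stop.
Optimal diet: D — 1 of 4 types.

1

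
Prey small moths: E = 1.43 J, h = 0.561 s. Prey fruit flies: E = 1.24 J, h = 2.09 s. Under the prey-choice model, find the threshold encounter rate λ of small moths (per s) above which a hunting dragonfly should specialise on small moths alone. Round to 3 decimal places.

At the threshold, the rate on small moths alone equals the profitability of fruit flies: λ·1.43/(1 + λ·0.561) = 1.24/2.09 = 0.5933.
Rearranging, λ(1.43 − 0.5933×0.561) = 0.5933, so λ = 0.5933/1.097 = 0.5408 per s.

0.541 per s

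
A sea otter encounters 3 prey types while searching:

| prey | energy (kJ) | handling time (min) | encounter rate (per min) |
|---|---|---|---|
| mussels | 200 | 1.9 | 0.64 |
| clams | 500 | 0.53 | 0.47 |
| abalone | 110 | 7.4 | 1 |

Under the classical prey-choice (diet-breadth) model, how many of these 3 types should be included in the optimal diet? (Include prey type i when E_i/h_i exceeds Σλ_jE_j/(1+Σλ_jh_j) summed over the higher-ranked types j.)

1

Rank by E/h (kJ/min): clams 943, mussels 105, abalone 14.9. Include each in turn until the next type's E/h falls below the running intake rate.
Rate on top 1: 188.1. mussels: 105 < 188.1 → exclude; stop.
Optimal diet: clams — 1 of 3 types.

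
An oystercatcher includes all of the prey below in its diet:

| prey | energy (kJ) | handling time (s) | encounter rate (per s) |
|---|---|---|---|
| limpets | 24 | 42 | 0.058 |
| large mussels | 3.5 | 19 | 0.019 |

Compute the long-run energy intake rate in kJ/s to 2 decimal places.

0.38 kJ/s

R = (0.058×24 + 0.019×3.5) / (1 + 0.058×42 + 0.019×19) = 1.459/3.797 = 0.3841 kJ/s.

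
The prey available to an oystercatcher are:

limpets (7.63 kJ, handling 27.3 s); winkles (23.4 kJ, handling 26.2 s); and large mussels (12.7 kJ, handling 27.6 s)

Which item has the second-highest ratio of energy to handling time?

In descending order of E/h:
winkles: 23.4/26.2 = 0.893 kJ/s
large mussels: 12.7/27.6 = 0.46 kJ/s
limpets: 7.63/27.3 = 0.279 kJ/s

large mussels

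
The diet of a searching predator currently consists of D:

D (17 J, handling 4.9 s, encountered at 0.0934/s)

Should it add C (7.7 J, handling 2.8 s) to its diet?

Yes

Current rate: (0.0934×17)/(1 + 0.0934×4.9) = 1.089 J/s.
C: E/h = 7.7/2.8 = 2.75 J/s.
Since 2.75 > R, including C increases the long-run rate.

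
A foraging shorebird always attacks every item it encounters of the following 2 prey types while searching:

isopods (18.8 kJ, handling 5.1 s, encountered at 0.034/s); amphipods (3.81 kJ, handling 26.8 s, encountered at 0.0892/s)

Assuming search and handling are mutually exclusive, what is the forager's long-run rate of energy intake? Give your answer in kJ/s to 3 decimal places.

0.275 kJ/s

Energy encountered per unit search time: 0.034×18.8 + 0.0892×3.81 = 0.9791 kJ/s.
Handling time per unit search time: 0.034×5.1 + 0.0892×26.8 = 2.564.
Rate = 0.9791/(1 + 2.564) = 0.2747 kJ/s.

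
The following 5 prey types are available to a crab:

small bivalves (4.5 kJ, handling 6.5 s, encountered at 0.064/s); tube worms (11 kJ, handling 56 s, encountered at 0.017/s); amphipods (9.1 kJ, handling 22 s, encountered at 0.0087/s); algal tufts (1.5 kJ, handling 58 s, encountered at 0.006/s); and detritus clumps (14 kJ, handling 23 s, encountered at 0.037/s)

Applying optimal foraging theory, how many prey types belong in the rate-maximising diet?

3

E/h in descending order: small bivalves 0.692, detritus clumps 0.609, amphipods 0.414, tube worms 0.196, algal tufts 0.0259 kJ/s. The optimal diet is the largest prefix of this list for which every included type satisfies E_i/h_i > R on the types above it.
Rate on top 1: 0.2034. detritus clumps: 0.609 > 0.2034 → include.
Rate on top 2: 0.3555. amphipods: 0.414 > 0.3555 → include.
Rate on top 3: 0.3601. tube worms: 0.196 < 0.3601 → exclude; stop.
Optimal diet: small bivalves, detritus clumps, amphipods — 3 of 5 types.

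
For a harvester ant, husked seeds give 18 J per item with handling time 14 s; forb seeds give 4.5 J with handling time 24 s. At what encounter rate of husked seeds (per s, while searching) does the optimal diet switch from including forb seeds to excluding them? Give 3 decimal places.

The zero-one rule: include forb seeds iff E₂/h₂ > λE₁/(1+λh₁). Equality gives the switch point.
λE₁h₂ = E₂ + λE₂h₁ ⇒ λ = E₂/(E₁h₂ − E₂h₁) = 4.5/(432 − 63) = 0.0122 per s.

0.012 per s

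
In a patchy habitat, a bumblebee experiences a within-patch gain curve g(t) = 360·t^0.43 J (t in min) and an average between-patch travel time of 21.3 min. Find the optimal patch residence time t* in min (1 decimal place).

By the marginal value theorem, leave when the instantaneous gain rate g'(t) equals the habitat-wide average g(t)/(T + t).
g'(t) = 0.43·360·t^-0.57. Setting 0.43·360·t^-0.57 = 360·t^0.43/(21.3+t) gives 0.43(21.3+t) = t, so 0.57·t = 0.43×21.3.
t* = 0.43×21.3/0.57 = 16.07 min.

16.1 min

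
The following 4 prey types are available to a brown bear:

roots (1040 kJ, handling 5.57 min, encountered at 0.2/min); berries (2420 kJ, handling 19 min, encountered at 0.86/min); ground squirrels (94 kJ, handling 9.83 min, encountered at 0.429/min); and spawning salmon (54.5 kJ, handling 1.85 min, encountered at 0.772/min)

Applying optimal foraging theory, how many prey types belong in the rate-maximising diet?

2

E/h in descending order: roots 187, berries 127, spawning salmon 29.5, ground squirrels 9.56 kJ/min. The optimal diet is the largest prefix of this list for which every included type satisfies E_i/h_i > R on the types above it.
Rate on top 1: 98.39. berries: 127 > 98.39 → include.
Rate on top 2: 124. spawning salmon: 29.5 < 124 → exclude; stop.
Optimal diet: roots, berries — 2 of 4 types.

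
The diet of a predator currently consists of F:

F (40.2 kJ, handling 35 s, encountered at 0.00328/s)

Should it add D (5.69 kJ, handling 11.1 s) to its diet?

Intake rate on the current diet: R = (0.00328×40.2) / (1 + 0.00328×35) = 0.1319/1.115 = 0.1183 kJ/s.
D: E/h = 5.69/11.1 = 0.5126 kJ/s.
Since 0.5126 > R, including D increases the long-run rate.

Yes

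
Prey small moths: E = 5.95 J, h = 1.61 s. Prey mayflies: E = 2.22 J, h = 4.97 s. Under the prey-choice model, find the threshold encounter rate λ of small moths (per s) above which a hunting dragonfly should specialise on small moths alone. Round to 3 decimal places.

Drop mayflies once their profitability E₂/h₂ falls below the rate achievable on small moths alone: E₂/h₂ = λE₁/(1 + λh₁).
Solve for λ: λE₁h₂ = E₂(1 + λh₁) → λ(E₁h₂ − E₂h₁) = E₂ → λ = E₂/(E₁h₂ − E₂h₁).
λ = 2.22/(5.95×4.97 − 2.22×1.61) = 2.22/26 = 0.08539 per s.

0.085 per s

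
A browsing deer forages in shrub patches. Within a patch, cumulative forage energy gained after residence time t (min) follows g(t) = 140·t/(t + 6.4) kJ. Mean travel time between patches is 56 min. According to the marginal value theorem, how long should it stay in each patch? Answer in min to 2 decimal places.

18.93 min

Maximise g(t)/(T+t): set derivative to zero → g'(t)(T+t) = g(t).
g'(t) = 140·6.4/(t + 6.4)². Setting 140·6.4/(t+6.4)² = 140t/[(t+6.4)(56+t)] gives 6.4(56+t) = t(t+6.4), so t² = 6.4×56 = 358.4.
t* = √358.4 = 18.93 min.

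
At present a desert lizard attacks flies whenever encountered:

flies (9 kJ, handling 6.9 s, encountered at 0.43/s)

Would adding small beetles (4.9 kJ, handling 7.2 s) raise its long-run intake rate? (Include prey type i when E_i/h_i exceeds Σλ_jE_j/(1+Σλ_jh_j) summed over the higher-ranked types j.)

Intake rate on the current diet: R = (0.43×9) / (1 + 0.43×6.9) = 3.87/3.967 = 0.9755 kJ/s.
small beetles: E/h = 4.9/7.2 = 0.6806 kJ/s.
0.6806 < 0.9755, so adding small beetles would lower the average — exclude it.

No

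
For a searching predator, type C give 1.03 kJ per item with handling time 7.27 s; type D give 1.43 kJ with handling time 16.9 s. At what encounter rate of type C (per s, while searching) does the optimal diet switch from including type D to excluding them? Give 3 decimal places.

0.204 per s

The zero-one rule: include type D iff E₂/h₂ > λE₁/(1+λh₁). Equality gives the switch point.
λE₁h₂ = E₂ + λE₂h₁ ⇒ λ = E₂/(E₁h₂ − E₂h₁) = 1.43/(17.41 − 10.4) = 0.204 per s.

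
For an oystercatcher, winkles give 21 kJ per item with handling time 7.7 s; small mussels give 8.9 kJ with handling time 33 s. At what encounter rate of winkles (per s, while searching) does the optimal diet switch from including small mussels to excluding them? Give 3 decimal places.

The zero-one rule: include small mussels iff E₂/h₂ > λE₁/(1+λh₁). Equality gives the switch point.
λE₁h₂ = E₂ + λE₂h₁ ⇒ λ = E₂/(E₁h₂ − E₂h₁) = 8.9/(693 − 68.53) = 0.01425 per s.

0.014 per s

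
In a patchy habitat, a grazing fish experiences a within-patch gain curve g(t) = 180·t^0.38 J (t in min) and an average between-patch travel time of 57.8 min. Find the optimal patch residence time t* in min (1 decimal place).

35.4 min

By the marginal value theorem, leave when the instantaneous gain rate g'(t) equals the habitat-wide average g(t)/(T + t).
g'(t) = 0.38·180·t^-0.62. Setting 0.38·180·t^-0.62 = 180·t^0.38/(57.8+t) gives 0.38(57.8+t) = t, so 0.62·t = 0.38×57.8.
t* = 0.38×57.8/0.62 = 35.43 min.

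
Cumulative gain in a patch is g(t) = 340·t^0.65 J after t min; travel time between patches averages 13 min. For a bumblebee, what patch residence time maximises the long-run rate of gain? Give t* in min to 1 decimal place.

By the marginal value theorem, leave when the instantaneous gain rate g'(t) equals the habitat-wide average g(t)/(T + t).
g'(t) = 0.65·340·t^-0.35. Setting 0.65·340·t^-0.35 = 340·t^0.65/(13+t) gives 0.65(13+t) = t, so 0.35·t = 0.65×13.
t* = 0.65×13/0.35 = 24.14 min.

24.1 min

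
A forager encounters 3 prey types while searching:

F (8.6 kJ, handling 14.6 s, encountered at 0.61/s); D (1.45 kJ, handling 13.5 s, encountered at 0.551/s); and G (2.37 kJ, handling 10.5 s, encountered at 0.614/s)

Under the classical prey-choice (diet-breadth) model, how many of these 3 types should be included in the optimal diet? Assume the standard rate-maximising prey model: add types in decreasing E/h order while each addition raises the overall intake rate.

Profitabilities (E/h, kJ/s): F 0.589, G 0.226, D 0.107. Add prey in this order while the next type's profitability exceeds the intake rate on those already taken.
Rate on top 1: 0.5296. G: 0.226 < 0.5296 → exclude; stop.
Optimal diet: F — 1 of 3 types.

1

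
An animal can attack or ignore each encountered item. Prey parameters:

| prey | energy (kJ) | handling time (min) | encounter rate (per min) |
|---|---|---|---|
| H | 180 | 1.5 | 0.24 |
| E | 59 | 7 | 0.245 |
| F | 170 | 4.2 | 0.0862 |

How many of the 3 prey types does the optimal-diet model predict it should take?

Rank by E/h (kJ/min): H 120, F 40.5, E 8.43. Include each in turn until the next type's E/h falls below the running intake rate.
Rate on top 1: 31.76. F: 40.5 > 31.76 → include.
Rate on top 2: 33.6. E: 8.43 < 33.6 → exclude; stop.
Optimal diet: H, F — 2 of 3 types.

2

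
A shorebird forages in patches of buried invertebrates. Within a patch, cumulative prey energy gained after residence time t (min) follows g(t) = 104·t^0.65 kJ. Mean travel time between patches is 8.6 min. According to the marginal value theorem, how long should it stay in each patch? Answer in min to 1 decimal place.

16.0 min

Maximise g(t)/(T+t): set derivative to zero → g'(t)(T+t) = g(t).
g'(t) = 0.65·104·t^-0.35. Setting 0.65·104·t^-0.35 = 104·t^0.65/(8.6+t) gives 0.65(8.6+t) = t, so 0.35·t = 0.65×8.6.
t* = 0.65×8.6/0.35 = 15.97 min.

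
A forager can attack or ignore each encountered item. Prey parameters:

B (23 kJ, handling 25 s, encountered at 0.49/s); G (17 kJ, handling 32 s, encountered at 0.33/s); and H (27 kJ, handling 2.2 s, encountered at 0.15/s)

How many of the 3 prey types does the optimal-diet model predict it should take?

E/h in descending order: H 12.3, B 0.92, G 0.531 kJ/s. The optimal diet is the largest prefix of this list for which every included type satisfies E_i/h_i > R on the types above it.
Rate on top 1: 3.045. B: 0.92 < 3.045 → exclude; stop.
Optimal diet: H — 1 of 3 types.

1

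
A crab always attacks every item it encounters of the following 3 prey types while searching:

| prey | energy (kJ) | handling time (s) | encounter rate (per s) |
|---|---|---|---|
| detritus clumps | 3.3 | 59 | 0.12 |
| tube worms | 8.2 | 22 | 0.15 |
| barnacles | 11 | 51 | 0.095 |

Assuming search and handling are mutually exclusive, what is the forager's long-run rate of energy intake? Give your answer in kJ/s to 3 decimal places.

0.165 kJ/s

R = Σλ_iE_i / (1 + Σλ_ih_i)
Numerator: 0.12×3.3 + 0.15×8.2 + 0.095×11 = 2.671
Denominator: 1 + 0.12×59 + 0.15×22 + 0.095×51 = 16.23
R = 2.671/16.23 = 0.1646 kJ/s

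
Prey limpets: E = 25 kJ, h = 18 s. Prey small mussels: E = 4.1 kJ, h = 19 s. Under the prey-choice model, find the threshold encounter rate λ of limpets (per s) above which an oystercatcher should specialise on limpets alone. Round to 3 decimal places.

0.010 per s

The zero-one rule: include small mussels iff E₂/h₂ > λE₁/(1+λh₁). Equality gives the switch point.
λE₁h₂ = E₂ + λE₂h₁ ⇒ λ = E₂/(E₁h₂ − E₂h₁) = 4.1/(475 − 73.8) = 0.01022 per s.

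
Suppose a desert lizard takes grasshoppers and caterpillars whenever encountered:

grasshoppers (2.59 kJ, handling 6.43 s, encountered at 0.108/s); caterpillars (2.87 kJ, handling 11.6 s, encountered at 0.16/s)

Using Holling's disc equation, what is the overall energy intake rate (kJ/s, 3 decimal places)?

0.208 kJ/s

Energy encountered per unit search time: 0.108×2.59 + 0.16×2.87 = 0.7389 kJ/s.
Handling time per unit search time: 0.108×6.43 + 0.16×11.6 = 2.55.
Rate = 0.7389/(1 + 2.55) = 0.2081 kJ/s.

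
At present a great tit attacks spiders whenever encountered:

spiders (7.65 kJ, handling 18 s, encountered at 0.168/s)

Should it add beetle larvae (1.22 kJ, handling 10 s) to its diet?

Current rate: (0.168×7.65)/(1 + 0.168×18) = 0.3194 kJ/s.
beetle larvae: E/h = 1.22/10 = 0.122 kJ/s.
Since 0.122 < R, time spent handling beetle larvae is better spent searching.

No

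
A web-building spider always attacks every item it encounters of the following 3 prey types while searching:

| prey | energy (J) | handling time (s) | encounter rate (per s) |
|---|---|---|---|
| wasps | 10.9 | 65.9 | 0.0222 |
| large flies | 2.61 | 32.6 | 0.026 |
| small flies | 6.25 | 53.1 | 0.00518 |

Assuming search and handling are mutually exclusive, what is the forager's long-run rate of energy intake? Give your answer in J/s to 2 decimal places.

0.10 J/s

R = Σλ_iE_i / (1 + Σλ_ih_i)
Numerator: 0.0222×10.9 + 0.026×2.61 + 0.00518×6.25 = 0.3422
Denominator: 1 + 0.0222×65.9 + 0.026×32.6 + 0.00518×53.1 = 3.586
R = 0.3422/3.586 = 0.09544 J/s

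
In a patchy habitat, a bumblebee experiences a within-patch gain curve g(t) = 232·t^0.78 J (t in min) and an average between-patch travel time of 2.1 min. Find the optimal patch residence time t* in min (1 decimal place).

7.4 min

Maximise g(t)/(T+t): set derivative to zero → g'(t)(T+t) = g(t).
g'(t) = 0.78·232·t^-0.22. Setting 0.78·232·t^-0.22 = 232·t^0.78/(2.1+t) gives 0.78(2.1+t) = t, so 0.22·t = 0.78×2.1.
t* = 0.78×2.1/0.22 = 7.445 min.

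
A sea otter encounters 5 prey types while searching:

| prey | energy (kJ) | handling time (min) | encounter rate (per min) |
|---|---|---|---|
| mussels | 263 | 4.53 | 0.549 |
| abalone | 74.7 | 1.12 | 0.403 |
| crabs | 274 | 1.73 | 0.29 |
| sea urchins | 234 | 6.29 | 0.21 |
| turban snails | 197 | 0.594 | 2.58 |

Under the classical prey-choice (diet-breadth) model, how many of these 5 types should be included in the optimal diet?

E/h in descending order: turban snails 332, crabs 158, abalone 66.7, mussels 58.1, sea urchins 37.2 kJ/min. The optimal diet is the largest prefix of this list for which every included type satisfies E_i/h_i > R on the types above it.
Rate on top 1: 200.7. crabs: 158 < 200.7 → exclude; stop.
Optimal diet: turban snails — 1 of 5 types.

1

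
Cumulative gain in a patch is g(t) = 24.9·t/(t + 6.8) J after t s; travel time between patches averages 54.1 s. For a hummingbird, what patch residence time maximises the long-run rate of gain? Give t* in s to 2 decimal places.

19.18 s

Maximise g(t)/(T+t): set derivative to zero → g'(t)(T+t) = g(t).
g'(t) = 24.9·6.8/(t + 6.8)². Setting 24.9·6.8/(t+6.8)² = 24.9t/[(t+6.8)(54.1+t)] gives 6.8(54.1+t) = t(t+6.8), so t² = 6.8×54.1 = 367.9.
t* = √367.9 = 19.18 s.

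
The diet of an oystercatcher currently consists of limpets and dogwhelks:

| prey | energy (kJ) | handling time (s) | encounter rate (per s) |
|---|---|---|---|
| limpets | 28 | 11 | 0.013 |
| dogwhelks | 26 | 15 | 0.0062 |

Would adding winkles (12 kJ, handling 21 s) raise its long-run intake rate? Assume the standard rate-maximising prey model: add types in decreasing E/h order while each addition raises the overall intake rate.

Yes

Intake rate on the current diet: R = (0.013×28 + 0.0062×26) / (1 + 0.013×11 + 0.0062×15) = 0.5252/1.236 = 0.4249 kJ/s.
winkles: E/h = 12/21 = 0.5714 kJ/s.
Since 0.5714 > R, including winkles increases the long-run rate.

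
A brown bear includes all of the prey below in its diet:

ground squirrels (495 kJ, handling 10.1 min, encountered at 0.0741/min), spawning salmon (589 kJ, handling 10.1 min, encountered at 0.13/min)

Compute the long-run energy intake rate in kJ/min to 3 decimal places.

Energy encountered per unit search time: 0.0741×495 + 0.13×589 = 113.2 kJ/min.
Handling time per unit search time: 0.0741×10.1 + 0.13×10.1 = 2.061.
Rate = 113.2/(1 + 2.061) = 36.99 kJ/min.

36.993 kJ/min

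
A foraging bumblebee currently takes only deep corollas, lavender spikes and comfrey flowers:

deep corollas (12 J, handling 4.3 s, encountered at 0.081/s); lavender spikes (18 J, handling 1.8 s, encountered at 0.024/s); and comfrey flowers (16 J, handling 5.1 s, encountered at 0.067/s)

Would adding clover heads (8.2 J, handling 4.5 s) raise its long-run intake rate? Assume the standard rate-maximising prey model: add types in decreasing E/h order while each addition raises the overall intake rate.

Yes

Intake rate on the current diet: R = (0.081×12 + 0.024×18 + 0.067×16) / (1 + 0.081×4.3 + 0.024×1.8 + 0.067×5.1) = 2.476/1.733 = 1.429 J/s.
clover heads: E/h = 8.2/4.5 = 1.822 J/s.
1.822 > 1.429, so adding clover heads raises the average — include it.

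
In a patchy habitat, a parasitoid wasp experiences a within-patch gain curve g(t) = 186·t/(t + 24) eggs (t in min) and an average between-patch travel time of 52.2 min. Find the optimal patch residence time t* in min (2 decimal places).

By the marginal value theorem, leave when the instantaneous gain rate g'(t) equals the habitat-wide average g(t)/(T + t).
g'(t) = 186·24/(t + 24)². Setting 186·24/(t+24)² = 186t/[(t+24)(52.2+t)] gives 24(52.2+t) = t(t+24), so t² = 24×52.2 = 1253.
t* = √1253 = 35.39 min.

35.39 min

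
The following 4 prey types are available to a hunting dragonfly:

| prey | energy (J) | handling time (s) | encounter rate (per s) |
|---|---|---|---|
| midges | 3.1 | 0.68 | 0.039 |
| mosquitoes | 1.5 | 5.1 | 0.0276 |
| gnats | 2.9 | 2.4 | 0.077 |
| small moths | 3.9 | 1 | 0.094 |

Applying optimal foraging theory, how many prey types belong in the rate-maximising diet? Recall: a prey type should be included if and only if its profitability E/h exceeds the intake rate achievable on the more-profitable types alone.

Rank by E/h (J/s): midges 4.56, small moths 3.9, gnats 1.21, mosquitoes 0.294. Include each in turn until the next type's E/h falls below the running intake rate.
Rate on top 1: 0.1178. small moths: 3.9 > 0.1178 → include.
Rate on top 2: 0.4351. gnats: 1.21 > 0.4351 → include.
Rate on top 3: 0.5445. mosquitoes: 0.294 < 0.5445 → exclude; stop.
Optimal diet: midges, small moths, gnats — 3 of 4 types.

3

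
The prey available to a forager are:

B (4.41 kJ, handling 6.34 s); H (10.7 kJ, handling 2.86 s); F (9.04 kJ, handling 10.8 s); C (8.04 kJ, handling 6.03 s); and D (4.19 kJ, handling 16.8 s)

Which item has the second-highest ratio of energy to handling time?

C

In descending order of E/h:
H: 10.7/2.86 = 3.74 kJ/s
C: 8.04/6.03 = 1.33 kJ/s
F: 9.04/10.8 = 0.837 kJ/s
B: 4.41/6.34 = 0.696 kJ/s
D: 4.19/16.8 = 0.249 kJ/s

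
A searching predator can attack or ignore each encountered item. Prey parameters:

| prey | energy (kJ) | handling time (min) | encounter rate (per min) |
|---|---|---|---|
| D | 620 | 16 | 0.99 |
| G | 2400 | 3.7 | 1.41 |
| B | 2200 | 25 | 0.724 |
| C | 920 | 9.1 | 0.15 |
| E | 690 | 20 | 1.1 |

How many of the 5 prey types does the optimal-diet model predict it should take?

Rank by E/h (kJ/min): G 649, C 101, B 88, D 38.8, E 34.5. Include each in turn until the next type's E/h falls below the running intake rate.
Rate on top 1: 544.3. C: 101 < 544.3 → exclude; stop.
Optimal diet: G — 1 of 5 types.

1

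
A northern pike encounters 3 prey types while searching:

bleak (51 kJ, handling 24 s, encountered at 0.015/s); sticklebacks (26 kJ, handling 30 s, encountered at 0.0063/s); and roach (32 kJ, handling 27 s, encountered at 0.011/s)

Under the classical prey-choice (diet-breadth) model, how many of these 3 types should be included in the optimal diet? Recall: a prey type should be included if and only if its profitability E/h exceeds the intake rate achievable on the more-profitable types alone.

Rank by E/h (kJ/s): bleak 2.12, roach 1.19, sticklebacks 0.867. Include each in turn until the next type's E/h falls below the running intake rate.
Rate on top 1: 0.5625. roach: 1.19 > 0.5625 → include.
Rate on top 2: 0.6741. sticklebacks: 0.867 > 0.6741 → include.
Optimal diet: bleak, roach, sticklebacks — 3 of 3 types.

3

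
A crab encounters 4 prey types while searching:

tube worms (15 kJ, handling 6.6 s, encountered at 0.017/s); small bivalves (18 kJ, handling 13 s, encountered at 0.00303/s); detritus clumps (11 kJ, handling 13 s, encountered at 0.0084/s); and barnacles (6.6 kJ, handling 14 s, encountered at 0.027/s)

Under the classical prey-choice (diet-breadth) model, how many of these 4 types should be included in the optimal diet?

4

Profitabilities (E/h, kJ/s): tube worms 2.27, small bivalves 1.38, detritus clumps 0.846, barnacles 0.471. Add prey in this order while the next type's profitability exceeds the intake rate on those already taken.
Rate on top 1: 0.2293. small bivalves: 1.38 > 0.2293 → include.
Rate on top 2: 0.2688. detritus clumps: 0.846 > 0.2688 → include.
Rate on top 3: 0.3188. barnacles: 0.471 > 0.3188 → include.
Optimal diet: tube worms, small bivalves, detritus clumps, barnacles — 4 of 4 types.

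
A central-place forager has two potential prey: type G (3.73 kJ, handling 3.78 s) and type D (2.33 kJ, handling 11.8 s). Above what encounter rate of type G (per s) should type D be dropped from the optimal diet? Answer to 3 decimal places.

0.066 per s

The zero-one rule: include type D iff E₂/h₂ > λE₁/(1+λh₁). Equality gives the switch point.
λE₁h₂ = E₂ + λE₂h₁ ⇒ λ = E₂/(E₁h₂ − E₂h₁) = 2.33/(44.01 − 8.807) = 0.06618 per s.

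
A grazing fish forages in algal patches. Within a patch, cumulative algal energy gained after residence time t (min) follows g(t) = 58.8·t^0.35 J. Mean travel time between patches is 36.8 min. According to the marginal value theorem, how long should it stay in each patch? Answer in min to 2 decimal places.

By the marginal value theorem, leave when the instantaneous gain rate g'(t) equals the habitat-wide average g(t)/(T + t).
g'(t) = 0.35·58.8·t^-0.65. Setting 0.35·58.8·t^-0.65 = 58.8·t^0.35/(36.8+t) gives 0.35(36.8+t) = t, so 0.65·t = 0.35×36.8.
t* = 0.35×36.8/0.65 = 19.82 min.

19.82 min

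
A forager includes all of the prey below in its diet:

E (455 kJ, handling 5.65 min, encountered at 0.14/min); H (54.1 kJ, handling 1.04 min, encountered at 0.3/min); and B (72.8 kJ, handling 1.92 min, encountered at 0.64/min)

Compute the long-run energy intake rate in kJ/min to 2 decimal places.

R = Σλ_iE_i / (1 + Σλ_ih_i)
Numerator: 0.14×455 + 0.3×54.1 + 0.64×72.8 = 126.5
Denominator: 1 + 0.14×5.65 + 0.3×1.04 + 0.64×1.92 = 3.332
R = 126.5/3.332 = 37.97 kJ/min

37.97 kJ/min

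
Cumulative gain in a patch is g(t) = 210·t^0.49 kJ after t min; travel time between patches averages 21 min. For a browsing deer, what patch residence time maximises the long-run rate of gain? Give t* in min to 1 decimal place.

20.2 min

By the marginal value theorem, leave when the instantaneous gain rate g'(t) equals the habitat-wide average g(t)/(T + t).
g'(t) = 0.49·210·t^-0.51. Setting 0.49·210·t^-0.51 = 210·t^0.49/(21+t) gives 0.49(21+t) = t, so 0.51·t = 0.49×21.
t* = 0.49×21/0.51 = 20.18 min.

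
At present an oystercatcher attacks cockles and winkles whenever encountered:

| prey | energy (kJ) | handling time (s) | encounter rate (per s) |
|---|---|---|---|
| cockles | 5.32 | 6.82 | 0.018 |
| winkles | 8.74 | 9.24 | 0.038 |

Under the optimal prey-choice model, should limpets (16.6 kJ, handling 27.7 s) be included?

On cockles and winkles alone, R = ΣλE/(1+Σλh) = 0.4279/1.474 = 0.2903 kJ/s.
Profitability of limpets: 16.6/27.7 = 0.5993 kJ/s.
0.5993 > 0.2903, so adding limpets raises the average — include it.

Yes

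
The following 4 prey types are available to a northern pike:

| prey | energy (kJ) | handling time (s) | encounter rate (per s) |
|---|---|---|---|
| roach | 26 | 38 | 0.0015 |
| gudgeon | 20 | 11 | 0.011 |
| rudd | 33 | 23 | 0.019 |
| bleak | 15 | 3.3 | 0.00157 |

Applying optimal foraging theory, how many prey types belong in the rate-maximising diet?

Rank by E/h (kJ/s): bleak 4.55, gudgeon 1.82, rudd 1.43, roach 0.684. Include each in turn until the next type's E/h falls below the running intake rate.
Rate on top 1: 0.02343. gudgeon: 1.82 > 0.02343 → include.
Rate on top 2: 0.2163. rudd: 1.43 > 0.2163 → include.
Rate on top 3: 0.5569. roach: 0.684 > 0.5569 → include.
Optimal diet: bleak, gudgeon, rudd, roach — 4 of 4 types.

4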